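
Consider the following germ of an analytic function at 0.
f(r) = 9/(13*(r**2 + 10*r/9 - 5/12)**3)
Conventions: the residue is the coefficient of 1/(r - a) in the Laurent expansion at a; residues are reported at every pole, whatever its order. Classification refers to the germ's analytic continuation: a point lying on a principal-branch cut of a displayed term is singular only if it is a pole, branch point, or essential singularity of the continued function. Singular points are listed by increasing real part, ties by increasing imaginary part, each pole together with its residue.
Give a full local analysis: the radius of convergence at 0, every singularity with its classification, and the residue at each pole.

Radius of convergence at 0: -5/9 + (1/18)*sqrt(235).
At -5/9 - (1/18)*sqrt(235): a pole of order 3; residue -(3188646/168712375)*sqrt(235).
At -5/9 + (1/18)*sqrt(235): a pole of order 3; residue (3188646/168712375)*sqrt(235).

Denominator factor (r**2 + 10*r/9 - 5/12)^3: discriminant 235/81, real irrational roots -5/9 + (1/18)*sqrt(235) and -5/9 - (1/18)*sqrt(235); poles of order 3, moduli -5/9 + (1/18)*sqrt(235) and 5/9 + (1/18)*sqrt(235).
The radius of convergence is the smallest modulus among the singular points: -5/9 + (1/18)*sqrt(235).
The factor r**2 + 10*r/9 - 5/12 splits as (r - a)(r - a') with a = -5/9 - (1/18)*sqrt(235), a' = -5/9 + (1/18)*sqrt(235). At the order-3 pole a set g(r) = (r - a)^3*f(r) = [9/13] / (r - a')^3.
Order-3 pole: residue = g''(a)/2; g''(-5/9 - (1/18)*sqrt(235)) = -(6377292/168712375)*sqrt(235), so the residue is -(3188646/168712375)*sqrt(235).
The factor r**2 + 10*r/9 - 5/12 splits as (r - a)(r - a') with a = -5/9 + (1/18)*sqrt(235), a' = -5/9 - (1/18)*sqrt(235). At the order-3 pole a set g(r) = (r - a)^3*f(r) = [9/13] / (r - a')^3.
Order-3 pole: residue = g''(a)/2; g''(-5/9 + (1/18)*sqrt(235)) = (6377292/168712375)*sqrt(235), so the residue is (3188646/168712375)*sqrt(235).
List the singular points by increasing real part (a conjugate pair: the negative imaginary part first).


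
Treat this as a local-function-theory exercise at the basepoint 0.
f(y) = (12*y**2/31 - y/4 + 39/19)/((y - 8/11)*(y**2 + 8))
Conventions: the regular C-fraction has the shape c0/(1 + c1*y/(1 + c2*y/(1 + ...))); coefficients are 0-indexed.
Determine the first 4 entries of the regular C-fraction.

Taylor coefficients (expand at 0): a_0 = -429/1216, a_1 = -4301/9728, a_2 = -1520761/2412544, a_3 = -16832035/19300352.
c0 = a_0 = -429/1216. Peel one level at a time: if S = 1 + c*y/S' with S'(0) = 1, then c is the y-coefficient of S and S' = c*y/(S - 1).
S_1 = c0/f = 1 + (-391/312)*y + (-326239/1508832)*y^2 + ...; c1 = -391/312.
S_2 = c1*y/(S_1 - 1) = 1 + (-326239/1890876)*y + (70745827/1175349128)*y^2 + ...; c2 = -326239/1890876.
S_3 = c2*y/(S_2 - 1) = 1 + (2759087253/7908685838)*y + ...; c3 = 2759087253/7908685838.

The regular C-fraction coefficients are [-429/1216, -391/312, -326239/1890876, 2759087253/7908685838].


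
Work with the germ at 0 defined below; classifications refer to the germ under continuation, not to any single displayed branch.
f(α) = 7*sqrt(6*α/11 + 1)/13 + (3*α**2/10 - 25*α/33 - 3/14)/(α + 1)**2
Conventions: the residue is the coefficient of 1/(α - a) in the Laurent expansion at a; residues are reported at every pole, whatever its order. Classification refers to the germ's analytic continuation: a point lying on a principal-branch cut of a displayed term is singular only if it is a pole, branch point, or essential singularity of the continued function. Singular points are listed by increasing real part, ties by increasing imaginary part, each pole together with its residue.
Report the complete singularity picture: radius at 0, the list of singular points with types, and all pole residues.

Radius of convergence at 0: 1.
At -11/6: an algebraic (square-root) branch point.
At -1: a pole of order 2; residue -224/165.

Denominator factor (α + 1)^2: pole of order 2 at -1, modulus 1.
Branch term (7/13)*sqrt(1 - α/(-11/6)): its argument vanishes at α = -11/6, a square-root branch point, modulus 11/6.
The radius of convergence is the smallest modulus among the singular points: 1.
The branch term is analytic at -1 and contributes nothing to the residue; only the rational part matters.
At the order-2 pole -1 set g(α) = (α - (-1))^2*(rational part) = 3*α**2/10 - 25*α/33 - 3/14.
Order-2 pole: residue = g'(a); g'(-1) = -224/165, so the residue is -224/165.
List the singular points by increasing real part (a conjugate pair: the negative imaginary part first).


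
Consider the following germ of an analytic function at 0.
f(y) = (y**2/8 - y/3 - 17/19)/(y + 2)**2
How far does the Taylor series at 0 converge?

Denominator factor (y + 2)^2: pole of order 2 at -2, modulus 2.
The radius of convergence is the smallest modulus among the singular points: 2.

The radius of convergence is 2.


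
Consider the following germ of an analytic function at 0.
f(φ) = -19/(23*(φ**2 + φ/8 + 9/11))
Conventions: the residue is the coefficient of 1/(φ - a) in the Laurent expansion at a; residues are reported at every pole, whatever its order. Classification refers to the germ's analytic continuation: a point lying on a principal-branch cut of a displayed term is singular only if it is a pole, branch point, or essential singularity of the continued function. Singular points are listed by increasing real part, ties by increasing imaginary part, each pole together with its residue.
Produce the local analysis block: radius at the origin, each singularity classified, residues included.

Denominator factor (φ**2 + φ/8 + 9/11): discriminant -2293/704, complex-conjugate roots (-1/16) + ((1/176)*sqrt(25223))*i and (-1/16) - ((1/176)*sqrt(25223))*i; poles of order 1, moduli (3/11)*sqrt(11) and (3/11)*sqrt(11).
The radius of convergence is the smallest modulus among the singular points: (3/11)*sqrt(11).
The factor φ**2 + φ/8 + 9/11 splits as (φ - a)(φ - a') with a = (-1/16) - ((1/176)*sqrt(25223))*i, a' = (-1/16) + ((1/176)*sqrt(25223))*i. At the order-1 pole a set g(φ) = (φ - a)*f(φ) = [-19/23] / (φ - a').
Simple pole: residue = g(a) at a = (-1/16) - ((1/176)*sqrt(25223))*i, which is -((152/52739)*sqrt(25223))*i.
The factor φ**2 + φ/8 + 9/11 splits as (φ - a)(φ - a') with a = (-1/16) + ((1/176)*sqrt(25223))*i, a' = (-1/16) - ((1/176)*sqrt(25223))*i. At the order-1 pole a set g(φ) = (φ - a)*f(φ) = [-19/23] / (φ - a').
Simple pole: residue = g(a) at a = (-1/16) + ((1/176)*sqrt(25223))*i, which is ((152/52739)*sqrt(25223))*i.
List the singular points by increasing real part (a conjugate pair: the negative imaginary part first).

Radius of convergence at 0: (3/11)*sqrt(11).
At (-1/16) - ((1/176)*sqrt(25223))*i: a pole of order 1; residue -((152/52739)*sqrt(25223))*i.
At (-1/16) + ((1/176)*sqrt(25223))*i: a pole of order 1; residue ((152/52739)*sqrt(25223))*i.


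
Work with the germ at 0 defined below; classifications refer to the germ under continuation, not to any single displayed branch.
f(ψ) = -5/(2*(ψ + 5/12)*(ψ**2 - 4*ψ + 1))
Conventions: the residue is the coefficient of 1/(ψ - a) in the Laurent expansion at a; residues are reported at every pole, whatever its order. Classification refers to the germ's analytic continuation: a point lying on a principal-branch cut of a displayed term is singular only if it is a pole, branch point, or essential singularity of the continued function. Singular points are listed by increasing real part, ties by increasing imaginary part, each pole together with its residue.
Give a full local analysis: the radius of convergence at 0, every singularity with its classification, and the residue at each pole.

Denominator factor (ψ**2 - 4*ψ + 1): discriminant 12, real irrational roots 2 + sqrt(3) and 2 - sqrt(3); poles of order 1, moduli 2 + sqrt(3) and 2 - sqrt(3).
Denominator factor (ψ + 5/12): pole of order 1 at -5/12, modulus 5/12.
The radius of convergence is the smallest modulus among the singular points: 2 - sqrt(3).
At the order-1 pole -5/12 set g(ψ) = (ψ - (-5/12))*f(ψ) = -5/(2*(ψ**2 - 4*ψ + 1)).
Simple pole: residue = g(a) at a = -5/12, which is -360/409.
The factor ψ**2 - 4*ψ + 1 splits as (ψ - a)(ψ - a') with a = 2 - sqrt(3), a' = 2 + sqrt(3). At the order-1 pole a set g(ψ) = (ψ - a)*f(ψ) = [-5/(2*(ψ + 5/12))] / (ψ - a').
Simple pole: residue = g(a) at a = 2 - sqrt(3), which is 180/409 + (145/409)*sqrt(3).
The factor ψ**2 - 4*ψ + 1 splits as (ψ - a)(ψ - a') with a = 2 + sqrt(3), a' = 2 - sqrt(3). At the order-1 pole a set g(ψ) = (ψ - a)*f(ψ) = [-5/(2*(ψ + 5/12))] / (ψ - a').
Simple pole: residue = g(a) at a = 2 + sqrt(3), which is 180/409 - (145/409)*sqrt(3).
List the singular points by increasing real part (a conjugate pair: the negative imaginary part first).

Radius of convergence at 0: 2 - sqrt(3).
At -5/12: a pole of order 1; residue -360/409.
At 2 - sqrt(3): a pole of order 1; residue 180/409 + (145/409)*sqrt(3).
At 2 + sqrt(3): a pole of order 1; residue 180/409 - (145/409)*sqrt(3).


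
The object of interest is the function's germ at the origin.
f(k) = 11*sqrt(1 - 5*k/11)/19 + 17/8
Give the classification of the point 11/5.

The point is an algebraic (square-root) branch point.

The term (11/19)*sqrt(1 - k/(11/5)) has argument 1 - 11/5/(11/5) = 0 at 11/5: a square-root (algebraic, two-sheeted) branch point; the remaining terms are analytic or single-valued there.


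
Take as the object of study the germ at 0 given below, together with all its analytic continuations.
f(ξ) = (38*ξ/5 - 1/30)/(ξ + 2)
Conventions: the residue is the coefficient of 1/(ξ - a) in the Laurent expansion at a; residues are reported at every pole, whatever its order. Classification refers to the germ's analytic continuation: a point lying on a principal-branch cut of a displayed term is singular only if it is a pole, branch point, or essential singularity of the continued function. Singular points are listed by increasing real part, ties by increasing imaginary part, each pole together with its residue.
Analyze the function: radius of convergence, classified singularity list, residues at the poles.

Denominator factor (ξ + 2): pole of order 1 at -2, modulus 2.
The radius of convergence is the smallest modulus among the singular points: 2.
At the order-1 pole -2 set g(ξ) = (ξ - (-2))*f(ξ) = 38*ξ/5 - 1/30.
Simple pole: residue = g(a) at a = -2, which is -457/30.

Radius of convergence at 0: 2.
At -2: a pole of order 1; residue -457/30.


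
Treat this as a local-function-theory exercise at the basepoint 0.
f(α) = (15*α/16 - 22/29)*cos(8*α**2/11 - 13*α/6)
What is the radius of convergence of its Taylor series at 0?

The radius of convergence is infinite.

The factor cos(8*α**2/11 - 13*α/6) is entire and contributes no finite singular point.
The polynomial part has no poles.
No finite singular points: the Taylor series at 0 converges everywhere.


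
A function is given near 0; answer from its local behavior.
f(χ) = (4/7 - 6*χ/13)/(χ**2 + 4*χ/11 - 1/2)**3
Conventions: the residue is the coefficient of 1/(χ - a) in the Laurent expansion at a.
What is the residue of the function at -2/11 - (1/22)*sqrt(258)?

The factor χ**2 + 4*χ/11 - 1/2 splits as (χ - a)(χ - a') with a = -2/11 - (1/22)*sqrt(258), a' = -2/11 + (1/22)*sqrt(258). At the order-3 pole a set g(χ) = (χ - a)^3*f(χ) = [4/7 - 6*χ/13] / (χ - a')^3.
Order-3 pole: residue = g''(a)/2; g''(-2/11 - (1/22)*sqrt(258)) = -(4802248/65116233)*sqrt(258), so the residue is -(2401124/65116233)*sqrt(258).

The residue is -(2401124/65116233)*sqrt(258).


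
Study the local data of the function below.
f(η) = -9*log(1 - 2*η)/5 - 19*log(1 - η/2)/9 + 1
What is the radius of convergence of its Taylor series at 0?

Branch term (-19/9)*log(1 - η/(2)): its argument vanishes at η = 2, a logarithmic branch point, modulus 2.
Branch term (-9/5)*log(1 - η/(1/2)): its argument vanishes at η = 1/2, a logarithmic branch point, modulus 1/2.
The radius of convergence is the smallest modulus among the singular points: 1/2.

The radius of convergence is 1/2.


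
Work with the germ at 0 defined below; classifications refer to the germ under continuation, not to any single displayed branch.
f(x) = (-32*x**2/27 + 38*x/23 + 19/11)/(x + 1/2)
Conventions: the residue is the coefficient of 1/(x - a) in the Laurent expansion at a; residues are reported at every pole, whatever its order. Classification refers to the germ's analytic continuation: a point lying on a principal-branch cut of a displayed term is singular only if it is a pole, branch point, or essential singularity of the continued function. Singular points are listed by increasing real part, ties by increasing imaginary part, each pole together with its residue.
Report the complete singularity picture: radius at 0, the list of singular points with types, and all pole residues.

Denominator factor (x + 1/2): pole of order 1 at -1/2, modulus 1/2.
The radius of convergence is the smallest modulus among the singular points: 1/2.
At the order-1 pole -1/2 set g(x) = (x - (-1/2))*f(x) = -32*x**2/27 + 38*x/23 + 19/11.
Simple pole: residue = g(a) at a = -1/2, which is 4132/6831.

Radius of convergence at 0: 1/2.
At -1/2: a pole of order 1; residue 4132/6831.


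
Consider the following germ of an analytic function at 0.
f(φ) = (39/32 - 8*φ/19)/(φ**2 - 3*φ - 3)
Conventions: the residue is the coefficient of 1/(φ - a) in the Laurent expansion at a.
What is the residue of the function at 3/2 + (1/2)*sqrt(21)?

The factor φ**2 - 3*φ - 3 splits as (φ - a)(φ - a') with a = 3/2 + (1/2)*sqrt(21), a' = 3/2 - (1/2)*sqrt(21). At the order-1 pole a set g(φ) = (φ - a)*f(φ) = [39/32 - 8*φ/19] / (φ - a').
Simple pole: residue = g(a) at a = 3/2 + (1/2)*sqrt(21), which is -4/19 + (17/608)*sqrt(21).

The residue is -4/19 + (17/608)*sqrt(21).


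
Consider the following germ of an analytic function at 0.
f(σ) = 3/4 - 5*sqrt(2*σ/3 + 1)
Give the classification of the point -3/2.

The point is an algebraic (square-root) branch point.

The term (-5)*sqrt(1 - σ/(-3/2)) has argument 1 - -3/2/(-3/2) = 0 at -3/2: a square-root (algebraic, two-sheeted) branch point; the remaining terms are analytic or single-valued there.


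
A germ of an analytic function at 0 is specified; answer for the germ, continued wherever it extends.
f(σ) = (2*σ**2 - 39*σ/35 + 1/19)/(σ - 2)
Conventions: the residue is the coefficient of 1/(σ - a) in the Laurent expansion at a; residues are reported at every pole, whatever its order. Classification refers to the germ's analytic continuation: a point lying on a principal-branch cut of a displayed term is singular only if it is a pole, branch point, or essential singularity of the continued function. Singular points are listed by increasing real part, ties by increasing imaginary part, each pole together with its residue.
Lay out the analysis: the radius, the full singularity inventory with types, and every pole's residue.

Denominator factor (σ - 2): pole of order 1 at 2, modulus 2.
The radius of convergence is the smallest modulus among the singular points: 2.
At the order-1 pole 2 set g(σ) = (σ - (2))*f(σ) = 2*σ**2 - 39*σ/35 + 1/19.
Simple pole: residue = g(a) at a = 2, which is 3873/665.

Radius of convergence at 0: 2.
At 2: a pole of order 1; residue 3873/665.


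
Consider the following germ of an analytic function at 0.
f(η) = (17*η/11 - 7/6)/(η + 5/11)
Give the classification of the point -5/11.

The point is a pole of order 1.

The denominator factor η + 5/11 vanishes at -5/11 and appears to the power 1; the numerator there equals -1357/726, nonzero, and no other factor vanishes.
Hence a pole whose order is the multiplicity, 1.


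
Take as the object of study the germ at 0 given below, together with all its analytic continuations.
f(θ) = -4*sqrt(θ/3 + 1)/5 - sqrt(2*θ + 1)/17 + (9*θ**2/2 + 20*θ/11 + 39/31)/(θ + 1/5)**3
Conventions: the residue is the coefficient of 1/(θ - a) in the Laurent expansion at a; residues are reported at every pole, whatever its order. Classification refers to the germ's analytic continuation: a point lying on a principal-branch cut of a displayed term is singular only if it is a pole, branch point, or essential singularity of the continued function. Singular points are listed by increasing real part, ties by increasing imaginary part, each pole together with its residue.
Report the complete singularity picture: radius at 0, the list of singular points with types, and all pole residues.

Denominator factor (θ + 1/5)^3: pole of order 3 at -1/5, modulus 1/5.
Branch term (-4/5)*sqrt(1 - θ/(-3)): its argument vanishes at θ = -3, a square-root branch point, modulus 3.
Branch term (-1/17)*sqrt(1 - θ/(-1/2)): its argument vanishes at θ = -1/2, a square-root branch point, modulus 1/2.
The radius of convergence is the smallest modulus among the singular points: 1/5.
The branch terms are analytic at -1/5 and contribute nothing to the residue; only the rational part matters.
At the order-3 pole -1/5 set g(θ) = (θ - (-1/5))^3*(rational part) = 9*θ**2/2 + 20*θ/11 + 39/31.
Order-3 pole: residue = g''(a)/2; g''(-1/5) = 9, so the residue is 9/2.
List the singular points by increasing real part (a conjugate pair: the negative imaginary part first).

Radius of convergence at 0: 1/5.
At -3: an algebraic (square-root) branch point.
At -1/2: an algebraic (square-root) branch point.
At -1/5: a pole of order 3; residue 9/2.


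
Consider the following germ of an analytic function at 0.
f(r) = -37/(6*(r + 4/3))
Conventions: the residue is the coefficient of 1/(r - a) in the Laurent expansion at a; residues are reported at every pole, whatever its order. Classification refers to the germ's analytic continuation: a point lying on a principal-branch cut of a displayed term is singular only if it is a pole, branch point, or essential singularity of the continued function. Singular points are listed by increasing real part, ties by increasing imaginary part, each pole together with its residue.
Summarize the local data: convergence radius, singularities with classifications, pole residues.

Radius of convergence at 0: 4/3.
At -4/3: a pole of order 1; residue -37/6.

Denominator factor (r + 4/3): pole of order 1 at -4/3, modulus 4/3.
The radius of convergence is the smallest modulus among the singular points: 4/3.
At the order-1 pole -4/3 set g(r) = (r - (-4/3))*f(r) = -37/6.
Simple pole: residue = g(a) at a = -4/3, which is -37/6.


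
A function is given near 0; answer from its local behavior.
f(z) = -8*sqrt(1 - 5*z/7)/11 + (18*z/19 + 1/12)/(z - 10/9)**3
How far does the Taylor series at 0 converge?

The radius of convergence is 10/9.

Denominator factor (z - 10/9)^3: pole of order 3 at 10/9, modulus 10/9.
Branch term (-8/11)*sqrt(1 - z/(7/5)): its argument vanishes at z = 7/5, a square-root branch point, modulus 7/5.
The radius of convergence is the smallest modulus among the singular points: 10/9.


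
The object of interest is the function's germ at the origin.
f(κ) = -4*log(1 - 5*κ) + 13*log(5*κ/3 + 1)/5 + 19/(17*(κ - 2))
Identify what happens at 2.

The point is a pole of order 1.

The denominator factor κ - 2 vanishes at 2 and appears to the power 1; the numerator there equals 19/17, nonzero, and no other factor vanishes.
The branch terms are analytic at this point.
Hence a pole whose order is the multiplicity, 1.


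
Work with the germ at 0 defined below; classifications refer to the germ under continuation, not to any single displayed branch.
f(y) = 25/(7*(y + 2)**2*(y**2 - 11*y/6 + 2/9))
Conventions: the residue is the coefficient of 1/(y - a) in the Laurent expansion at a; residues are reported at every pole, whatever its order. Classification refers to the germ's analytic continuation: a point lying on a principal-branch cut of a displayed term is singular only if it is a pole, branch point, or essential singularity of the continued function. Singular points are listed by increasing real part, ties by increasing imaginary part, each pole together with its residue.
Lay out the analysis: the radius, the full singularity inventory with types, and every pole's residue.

Radius of convergence at 0: 11/12 - (1/12)*sqrt(89).
At -2: a pole of order 2; residue 3375/10082.
At 11/12 - (1/12)*sqrt(89): a pole of order 1; residue -3375/20164 - (443475/12562172)*sqrt(89).
At 11/12 + (1/12)*sqrt(89): a pole of order 1; residue -3375/20164 + (443475/12562172)*sqrt(89).

Denominator factor (y**2 - 11*y/6 + 2/9): discriminant 89/36, real irrational roots 11/12 + (1/12)*sqrt(89) and 11/12 - (1/12)*sqrt(89); poles of order 1, moduli 11/12 + (1/12)*sqrt(89) and 11/12 - (1/12)*sqrt(89).
Denominator factor (y + 2)^2: pole of order 2 at -2, modulus 2.
The radius of convergence is the smallest modulus among the singular points: 11/12 - (1/12)*sqrt(89).
At the order-2 pole -2 set g(y) = (y - (-2))^2*f(y) = 25/(7*(y**2 - 11*y/6 + 2/9)).
Order-2 pole: residue = g'(a); g'(-2) = 3375/10082, so the residue is 3375/10082.
The factor y**2 - 11*y/6 + 2/9 splits as (y - a)(y - a') with a = 11/12 - (1/12)*sqrt(89), a' = 11/12 + (1/12)*sqrt(89). At the order-1 pole a set g(y) = (y - a)*f(y) = [25/(7*(y + 2)**2)] / (y - a').
Simple pole: residue = g(a) at a = 11/12 - (1/12)*sqrt(89), which is -3375/20164 - (443475/12562172)*sqrt(89).
The factor y**2 - 11*y/6 + 2/9 splits as (y - a)(y - a') with a = 11/12 + (1/12)*sqrt(89), a' = 11/12 - (1/12)*sqrt(89). At the order-1 pole a set g(y) = (y - a)*f(y) = [25/(7*(y + 2)**2)] / (y - a').
Simple pole: residue = g(a) at a = 11/12 + (1/12)*sqrt(89), which is -3375/20164 + (443475/12562172)*sqrt(89).
List the singular points by increasing real part (a conjugate pair: the negative imaginary part first).


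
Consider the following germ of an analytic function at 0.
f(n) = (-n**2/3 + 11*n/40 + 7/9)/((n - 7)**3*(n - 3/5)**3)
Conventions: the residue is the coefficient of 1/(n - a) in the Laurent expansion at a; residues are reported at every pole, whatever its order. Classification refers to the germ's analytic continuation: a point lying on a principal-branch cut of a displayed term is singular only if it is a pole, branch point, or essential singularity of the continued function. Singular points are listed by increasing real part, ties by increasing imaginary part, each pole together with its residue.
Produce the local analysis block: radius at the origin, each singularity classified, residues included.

Denominator factor (n - 3/5)^3: pole of order 3 at 3/5, modulus 3/5.
Denominator factor (n - 7)^3: pole of order 3 at 7, modulus 7.
The radius of convergence is the smallest modulus among the singular points: 3/5.
At the order-3 pole 3/5 set g(n) = (n - (3/5))^3*f(n) = (-n**2/3 + 11*n/40 + 7/9)/(n - 7)**3.
Order-3 pole: residue = g''(a)/2; g''(3/5) = 416875/201326592, so the residue is 416875/402653184.
At the order-3 pole 7 set g(n) = (n - (7))^3*f(n) = (-n**2/3 + 11*n/40 + 7/9)/(n - 3/5)**3.
Order-3 pole: residue = g''(a)/2; g''(7) = -416875/201326592, so the residue is -416875/402653184.
List the singular points by increasing real part (a conjugate pair: the negative imaginary part first).

Radius of convergence at 0: 3/5.
At 3/5: a pole of order 3; residue 416875/402653184.
At 7: a pole of order 3; residue -416875/402653184.


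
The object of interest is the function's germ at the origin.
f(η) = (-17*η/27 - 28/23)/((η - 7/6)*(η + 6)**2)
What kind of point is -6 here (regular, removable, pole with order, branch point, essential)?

The point is a pole of order 2.

The denominator factor η + 6 vanishes at -6 and appears to the power 2; the numerator there equals 530/207, nonzero, and no other factor vanishes.
Hence a pole whose order is the multiplicity, 2.


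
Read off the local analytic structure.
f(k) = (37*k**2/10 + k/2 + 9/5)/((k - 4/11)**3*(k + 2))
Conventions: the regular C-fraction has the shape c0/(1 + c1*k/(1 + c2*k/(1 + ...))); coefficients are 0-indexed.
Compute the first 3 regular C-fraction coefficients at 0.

The regular C-fraction coefficients are [-11979/640, -289/36, 24283/10404].

Taylor coefficients (expand at 0): a_0 = -11979/640, a_1 = -384659/2560, a_2 = -4380321/5120.
c0 = a_0 = -11979/640. Peel one level at a time: if S = 1 + c*k/S' with S'(0) = 1, then c is the k-coefficient of S and S' = c*k/(S - 1).
S_1 = c0/f = 1 + (-289/36)*k + (24283/1296)*k^2 + ...; c1 = -289/36.
S_2 = c1*k/(S_1 - 1) = 1 + (24283/10404)*k + ...; c2 = 24283/10404.


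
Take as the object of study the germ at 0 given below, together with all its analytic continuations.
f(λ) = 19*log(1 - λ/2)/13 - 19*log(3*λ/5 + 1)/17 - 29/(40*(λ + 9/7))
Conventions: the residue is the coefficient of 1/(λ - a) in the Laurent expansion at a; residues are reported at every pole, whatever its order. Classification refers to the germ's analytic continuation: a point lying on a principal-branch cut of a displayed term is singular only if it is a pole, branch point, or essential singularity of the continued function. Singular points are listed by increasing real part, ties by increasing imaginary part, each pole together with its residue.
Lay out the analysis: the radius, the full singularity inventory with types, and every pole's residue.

Radius of convergence at 0: 9/7.
At -5/3: a logarithmic branch point.
At -9/7: a pole of order 1; residue -29/40.
At 2: a logarithmic branch point.

Denominator factor (λ + 9/7): pole of order 1 at -9/7, modulus 9/7.
Branch term (-19/17)*log(1 - λ/(-5/3)): its argument vanishes at λ = -5/3, a logarithmic branch point, modulus 5/3.
Branch term (19/13)*log(1 - λ/(2)): its argument vanishes at λ = 2, a logarithmic branch point, modulus 2.
The radius of convergence is the smallest modulus among the singular points: 9/7.
The branch terms are analytic at -9/7 and contribute nothing to the residue; only the rational part matters.
At the order-1 pole -9/7 set g(λ) = (λ - (-9/7))*(rational part) = -29/40.
Simple pole: residue = g(a) at a = -9/7, which is -29/40.
List the singular points by increasing real part (a conjugate pair: the negative imaginary part first).


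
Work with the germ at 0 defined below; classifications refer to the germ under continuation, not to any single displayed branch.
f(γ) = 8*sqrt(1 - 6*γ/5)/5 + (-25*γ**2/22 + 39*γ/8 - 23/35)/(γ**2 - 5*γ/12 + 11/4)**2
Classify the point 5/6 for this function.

The term (8/5)*sqrt(1 - γ/(5/6)) has argument 1 - 5/6/(5/6) = 0 at 5/6: a square-root (algebraic, two-sheeted) branch point; the remaining terms are analytic or single-valued there.

The point is an algebraic (square-root) branch point.


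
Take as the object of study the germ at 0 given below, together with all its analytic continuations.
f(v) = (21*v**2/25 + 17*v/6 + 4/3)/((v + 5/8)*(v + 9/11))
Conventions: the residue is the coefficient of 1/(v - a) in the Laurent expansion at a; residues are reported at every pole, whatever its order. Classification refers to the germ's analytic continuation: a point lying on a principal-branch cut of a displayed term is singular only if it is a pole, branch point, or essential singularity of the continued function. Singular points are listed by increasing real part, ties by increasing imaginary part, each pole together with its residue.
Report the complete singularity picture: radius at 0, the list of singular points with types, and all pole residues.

Denominator factor (v + 5/8): pole of order 1 at -5/8, modulus 5/8.
Denominator factor (v + 9/11): pole of order 1 at -9/11, modulus 9/11.
The radius of convergence is the smallest modulus among the singular points: 5/8.
At the order-1 pole -9/11 set g(v) = (v - (-9/11))*f(v) = (21*v**2/25 + 17*v/6 + 4/3)/(v + 5/8).
Simple pole: residue = g(a) at a = -9/11, which is 30676/14025.
At the order-1 pole -5/8 set g(v) = (v - (-5/8))*f(v) = (21*v**2/25 + 17*v/6 + 4/3)/(v + 9/11).
Simple pole: residue = g(a) at a = -5/8, which is -77/136.
List the singular points by increasing real part (a conjugate pair: the negative imaginary part first).

Radius of convergence at 0: 5/8.
At -9/11: a pole of order 1; residue 30676/14025.
At -5/8: a pole of order 1; residue -77/136.


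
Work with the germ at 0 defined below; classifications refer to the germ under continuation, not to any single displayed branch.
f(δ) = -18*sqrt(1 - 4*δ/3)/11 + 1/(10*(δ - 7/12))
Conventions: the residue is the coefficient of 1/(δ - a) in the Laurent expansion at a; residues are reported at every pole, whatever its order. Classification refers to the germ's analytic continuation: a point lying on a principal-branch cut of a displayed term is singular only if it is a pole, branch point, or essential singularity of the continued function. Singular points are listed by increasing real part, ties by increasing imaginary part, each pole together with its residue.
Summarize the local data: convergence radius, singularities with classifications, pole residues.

Radius of convergence at 0: 7/12.
At 7/12: a pole of order 1; residue 1/10.
At 3/4: an algebraic (square-root) branch point.

Denominator factor (δ - 7/12): pole of order 1 at 7/12, modulus 7/12.
Branch term (-18/11)*sqrt(1 - δ/(3/4)): its argument vanishes at δ = 3/4, a square-root branch point, modulus 3/4.
The radius of convergence is the smallest modulus among the singular points: 7/12.
The branch term is analytic at 7/12 and contributes nothing to the residue; only the rational part matters.
At the order-1 pole 7/12 set g(δ) = (δ - (7/12))*(rational part) = 1/10.
Simple pole: residue = g(a) at a = 7/12, which is 1/10.
List the singular points by increasing real part (a conjugate pair: the negative imaginary part first).


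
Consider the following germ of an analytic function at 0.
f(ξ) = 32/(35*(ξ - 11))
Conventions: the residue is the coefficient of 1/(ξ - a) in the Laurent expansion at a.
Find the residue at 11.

At the order-1 pole 11 set g(ξ) = (ξ - (11))*f(ξ) = 32/35.
Simple pole: residue = g(a) at a = 11, which is 32/35.

The residue is 32/35.


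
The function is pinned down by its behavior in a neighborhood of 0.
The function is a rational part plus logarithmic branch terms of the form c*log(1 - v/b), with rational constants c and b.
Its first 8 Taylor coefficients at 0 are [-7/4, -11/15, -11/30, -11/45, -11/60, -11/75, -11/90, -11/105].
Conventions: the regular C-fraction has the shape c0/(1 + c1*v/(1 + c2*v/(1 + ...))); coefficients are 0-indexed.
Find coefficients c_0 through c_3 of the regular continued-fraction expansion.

The regular C-fraction coefficients are [-7/4, -44/105, -17/210, -35/34].

Taylor coefficients (read off): a_0 = -7/4, a_1 = -11/15, a_2 = -11/30, a_3 = -11/45.
c0 = a_0 = -7/4. Peel one level at a time: if S = 1 + c*v/S' with S'(0) = 1, then c is the v-coefficient of S and S' = c*v/(S - 1).
S_1 = c0/f = 1 + (-44/105)*v + (-374/11025)*v^2 + ...; c1 = -44/105.
S_2 = c1*v/(S_1 - 1) = 1 + (-17/210)*v + (-1/12)*v^2 + ...; c2 = -17/210.
S_3 = c2*v/(S_2 - 1) = 1 + (-35/34)*v + ...; c3 = -35/34.


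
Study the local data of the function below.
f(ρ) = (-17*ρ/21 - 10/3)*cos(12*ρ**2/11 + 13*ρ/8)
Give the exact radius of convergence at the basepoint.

The factor cos(12*ρ**2/11 + 13*ρ/8) is entire and contributes no finite singular point.
The polynomial part has no poles.
No finite singular points: the Taylor series at 0 converges everywhere.

The radius of convergence is infinite.


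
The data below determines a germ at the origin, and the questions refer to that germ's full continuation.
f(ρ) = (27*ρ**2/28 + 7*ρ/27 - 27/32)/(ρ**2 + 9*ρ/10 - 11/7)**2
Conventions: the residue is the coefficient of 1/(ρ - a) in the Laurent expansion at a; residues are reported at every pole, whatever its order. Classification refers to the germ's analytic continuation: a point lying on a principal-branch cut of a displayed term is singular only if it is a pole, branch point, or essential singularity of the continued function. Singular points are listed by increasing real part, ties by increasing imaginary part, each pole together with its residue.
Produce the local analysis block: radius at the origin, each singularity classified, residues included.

Radius of convergence at 0: -9/20 + (1/140)*sqrt(34769).
At -9/20 - (1/140)*sqrt(34769): a pole of order 2; residue -(1455725/1036185738)*sqrt(34769).
At -9/20 + (1/140)*sqrt(34769): a pole of order 2; residue (1455725/1036185738)*sqrt(34769).

Denominator factor (ρ**2 + 9*ρ/10 - 11/7)^2: discriminant 4967/700, real irrational roots -9/20 + (1/140)*sqrt(34769) and -9/20 - (1/140)*sqrt(34769); poles of order 2, moduli -9/20 + (1/140)*sqrt(34769) and 9/20 + (1/140)*sqrt(34769).
The radius of convergence is the smallest modulus among the singular points: -9/20 + (1/140)*sqrt(34769).
The factor ρ**2 + 9*ρ/10 - 11/7 splits as (ρ - a)(ρ - a') with a = -9/20 - (1/140)*sqrt(34769), a' = -9/20 + (1/140)*sqrt(34769). At the order-2 pole a set g(ρ) = (ρ - a)^2*f(ρ) = [27*ρ**2/28 + 7*ρ/27 - 27/32] / (ρ - a')^2.
Order-2 pole: residue = g'(a); g'(-9/20 - (1/140)*sqrt(34769)) = -(1455725/1036185738)*sqrt(34769), so the residue is -(1455725/1036185738)*sqrt(34769).
The factor ρ**2 + 9*ρ/10 - 11/7 splits as (ρ - a)(ρ - a') with a = -9/20 + (1/140)*sqrt(34769), a' = -9/20 - (1/140)*sqrt(34769). At the order-2 pole a set g(ρ) = (ρ - a)^2*f(ρ) = [27*ρ**2/28 + 7*ρ/27 - 27/32] / (ρ - a')^2.
Order-2 pole: residue = g'(a); g'(-9/20 + (1/140)*sqrt(34769)) = (1455725/1036185738)*sqrt(34769), so the residue is (1455725/1036185738)*sqrt(34769).
List the singular points by increasing real part (a conjugate pair: the negative imaginary part first).


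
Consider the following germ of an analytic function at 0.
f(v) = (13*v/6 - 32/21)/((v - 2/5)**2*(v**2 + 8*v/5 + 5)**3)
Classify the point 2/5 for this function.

The denominator factor v - 2/5 vanishes at 2/5 and appears to the power 2; the numerator there equals -23/35, nonzero, and no other factor vanishes.
Hence a pole whose order is the multiplicity, 2.

The point is a pole of order 2.


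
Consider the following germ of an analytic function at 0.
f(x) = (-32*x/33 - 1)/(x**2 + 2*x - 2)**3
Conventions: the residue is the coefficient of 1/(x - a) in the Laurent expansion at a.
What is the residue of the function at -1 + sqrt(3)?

The factor x**2 + 2*x - 2 splits as (x - a)(x - a') with a = -1 + sqrt(3), a' = -1 - sqrt(3). At the order-3 pole a set g(x) = (x - a)^3*f(x) = [-32*x/33 - 1] / (x - a')^3.
Order-3 pole: residue = g''(a)/2; g''(-1 + sqrt(3)) = -(1/2376)*sqrt(3), so the residue is -(1/4752)*sqrt(3).

The residue is -(1/4752)*sqrt(3).


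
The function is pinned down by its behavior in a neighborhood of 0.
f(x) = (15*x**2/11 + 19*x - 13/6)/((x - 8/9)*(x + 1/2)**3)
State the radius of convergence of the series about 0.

Denominator factor (x + 1/2)^3: pole of order 3 at -1/2, modulus 1/2.
Denominator factor (x - 8/9): pole of order 1 at 8/9, modulus 8/9.
The radius of convergence is the smallest modulus among the singular points: 1/2.

The radius of convergence is 1/2.


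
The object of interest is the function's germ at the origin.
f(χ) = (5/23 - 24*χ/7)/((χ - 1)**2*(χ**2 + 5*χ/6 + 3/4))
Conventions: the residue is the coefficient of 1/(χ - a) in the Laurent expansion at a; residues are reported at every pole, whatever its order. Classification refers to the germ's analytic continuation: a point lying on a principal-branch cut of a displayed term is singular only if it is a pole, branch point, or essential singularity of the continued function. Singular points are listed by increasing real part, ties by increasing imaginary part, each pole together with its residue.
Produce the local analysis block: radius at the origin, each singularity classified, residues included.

Radius of convergence at 0: (1/2)*sqrt(3).
At (-5/12) - ((1/12)*sqrt(83))*i: a pole of order 1; residue (-2796/154721) + ((1106412/12841843)*sqrt(83))*i.
At (-5/12) + ((1/12)*sqrt(83))*i: a pole of order 1; residue (-2796/154721) - ((1106412/12841843)*sqrt(83))*i.
At 1: a pole of order 2; residue 5592/154721.

Denominator factor (χ**2 + 5*χ/6 + 3/4): discriminant -83/36, complex-conjugate roots (-5/12) + ((1/12)*sqrt(83))*i and (-5/12) - ((1/12)*sqrt(83))*i; poles of order 1, moduli (1/2)*sqrt(3) and (1/2)*sqrt(3).
Denominator factor (χ - 1)^2: pole of order 2 at 1, modulus 1.
The radius of convergence is the smallest modulus among the singular points: (1/2)*sqrt(3).
The factor χ**2 + 5*χ/6 + 3/4 splits as (χ - a)(χ - a') with a = (-5/12) - ((1/12)*sqrt(83))*i, a' = (-5/12) + ((1/12)*sqrt(83))*i. At the order-1 pole a set g(χ) = (χ - a)*f(χ) = [(5/23 - 24*χ/7)/(χ - 1)**2] / (χ - a').
Simple pole: residue = g(a) at a = (-5/12) - ((1/12)*sqrt(83))*i, which is (-2796/154721) + ((1106412/12841843)*sqrt(83))*i.
The factor χ**2 + 5*χ/6 + 3/4 splits as (χ - a)(χ - a') with a = (-5/12) + ((1/12)*sqrt(83))*i, a' = (-5/12) - ((1/12)*sqrt(83))*i. At the order-1 pole a set g(χ) = (χ - a)*f(χ) = [(5/23 - 24*χ/7)/(χ - 1)**2] / (χ - a').
Simple pole: residue = g(a) at a = (-5/12) + ((1/12)*sqrt(83))*i, which is (-2796/154721) - ((1106412/12841843)*sqrt(83))*i.
At the order-2 pole 1 set g(χ) = (χ - (1))^2*f(χ) = (5/23 - 24*χ/7)/(χ**2 + 5*χ/6 + 3/4).
Order-2 pole: residue = g'(a); g'(1) = 5592/154721, so the residue is 5592/154721.
List the singular points by increasing real part (a conjugate pair: the negative imaginary part first).


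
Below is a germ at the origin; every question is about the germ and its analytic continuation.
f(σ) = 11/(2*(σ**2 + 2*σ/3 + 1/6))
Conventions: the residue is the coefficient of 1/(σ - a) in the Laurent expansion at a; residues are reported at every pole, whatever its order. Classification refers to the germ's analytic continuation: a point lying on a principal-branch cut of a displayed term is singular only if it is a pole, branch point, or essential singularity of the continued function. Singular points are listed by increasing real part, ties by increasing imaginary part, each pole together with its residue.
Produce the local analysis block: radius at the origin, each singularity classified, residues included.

Radius of convergence at 0: (1/6)*sqrt(6).
At (-1/3) - ((1/6)*sqrt(2))*i: a pole of order 1; residue ((33/4)*sqrt(2))*i.
At (-1/3) + ((1/6)*sqrt(2))*i: a pole of order 1; residue -((33/4)*sqrt(2))*i.

Denominator factor (σ**2 + 2*σ/3 + 1/6): discriminant -2/9, complex-conjugate roots (-1/3) + ((1/6)*sqrt(2))*i and (-1/3) - ((1/6)*sqrt(2))*i; poles of order 1, moduli (1/6)*sqrt(6) and (1/6)*sqrt(6).
The radius of convergence is the smallest modulus among the singular points: (1/6)*sqrt(6).
The factor σ**2 + 2*σ/3 + 1/6 splits as (σ - a)(σ - a') with a = (-1/3) - ((1/6)*sqrt(2))*i, a' = (-1/3) + ((1/6)*sqrt(2))*i. At the order-1 pole a set g(σ) = (σ - a)*f(σ) = [11/2] / (σ - a').
Simple pole: residue = g(a) at a = (-1/3) - ((1/6)*sqrt(2))*i, which is ((33/4)*sqrt(2))*i.
The factor σ**2 + 2*σ/3 + 1/6 splits as (σ - a)(σ - a') with a = (-1/3) + ((1/6)*sqrt(2))*i, a' = (-1/3) - ((1/6)*sqrt(2))*i. At the order-1 pole a set g(σ) = (σ - a)*f(σ) = [11/2] / (σ - a').
Simple pole: residue = g(a) at a = (-1/3) + ((1/6)*sqrt(2))*i, which is -((33/4)*sqrt(2))*i.
List the singular points by increasing real part (a conjugate pair: the negative imaginary part first).


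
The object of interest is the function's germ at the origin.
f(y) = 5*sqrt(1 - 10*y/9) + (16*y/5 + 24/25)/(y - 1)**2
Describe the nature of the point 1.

The denominator factor y - 1 vanishes at 1 and appears to the power 2; the numerator there equals 104/25, nonzero, and no other factor vanishes.
The branch terms are analytic at this point.
Hence a pole whose order is the multiplicity, 2.

The point is a pole of order 2.


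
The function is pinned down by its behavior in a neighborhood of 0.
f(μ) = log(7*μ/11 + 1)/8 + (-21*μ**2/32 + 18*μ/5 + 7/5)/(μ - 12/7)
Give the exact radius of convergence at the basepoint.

The radius of convergence is 11/7.

Denominator factor (μ - 12/7): pole of order 1 at 12/7, modulus 12/7.
Branch term (1/8)*log(1 - μ/(-11/7)): its argument vanishes at μ = -11/7, a logarithmic branch point, modulus 11/7.
The radius of convergence is the smallest modulus among the singular points: 11/7.


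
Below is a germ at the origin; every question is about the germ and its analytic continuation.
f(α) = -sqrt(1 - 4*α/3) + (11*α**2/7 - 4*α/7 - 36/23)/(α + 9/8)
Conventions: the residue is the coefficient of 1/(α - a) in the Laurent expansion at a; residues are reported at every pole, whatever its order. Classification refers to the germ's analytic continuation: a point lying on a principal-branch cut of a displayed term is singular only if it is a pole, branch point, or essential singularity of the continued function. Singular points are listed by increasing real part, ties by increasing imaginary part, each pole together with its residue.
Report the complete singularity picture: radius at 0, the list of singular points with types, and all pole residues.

Denominator factor (α + 9/8): pole of order 1 at -9/8, modulus 9/8.
Branch term (-1)*sqrt(1 - α/(3/4)): its argument vanishes at α = 3/4, a square-root branch point, modulus 3/4.
The radius of convergence is the smallest modulus among the singular points: 3/4.
The branch term is analytic at -9/8 and contributes nothing to the residue; only the rational part matters.
At the order-1 pole -9/8 set g(α) = (α - (-9/8))*(rational part) = 11*α**2/7 - 4*α/7 - 36/23.
Simple pole: residue = g(a) at a = -9/8, which is 10989/10304.
List the singular points by increasing real part (a conjugate pair: the negative imaginary part first).

Radius of convergence at 0: 3/4.
At -9/8: a pole of order 1; residue 10989/10304.
At 3/4: an algebraic (square-root) branch point.
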